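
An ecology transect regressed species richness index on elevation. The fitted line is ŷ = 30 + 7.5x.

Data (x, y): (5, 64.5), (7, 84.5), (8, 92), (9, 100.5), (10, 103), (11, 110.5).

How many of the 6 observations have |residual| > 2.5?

x=5: ŷ = 30 + 7.5·5 = 67.5; r = 64.5 − 67.5 = -3
x=7: ŷ = 30 + 7.5·7 = 82.5; r = 84.5 − 82.5 = 2
x=8: ŷ = 30 + 7.5·8 = 90; r = 92 − 90 = 2
x=9: ŷ = 30 + 7.5·9 = 97.5; r = 100.5 − 97.5 = 3
x=10: ŷ = 30 + 7.5·10 = 105; r = 103 − 105 = -2
x=11: ŷ = 30 + 7.5·11 = 112.5; r = 110.5 − 112.5 = -2
|r| > 2.5: x=5 (|r|=3), x=9 (|r|=3) → 2

2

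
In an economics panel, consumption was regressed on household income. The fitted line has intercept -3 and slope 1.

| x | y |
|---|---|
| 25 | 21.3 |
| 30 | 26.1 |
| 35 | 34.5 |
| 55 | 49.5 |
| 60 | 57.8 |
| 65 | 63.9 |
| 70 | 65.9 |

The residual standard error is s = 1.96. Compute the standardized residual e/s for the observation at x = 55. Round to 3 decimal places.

ŷ = -3 + 55 = 52
e = 49.5 − 52 = -2.5
e/s = -2.5 / 1.96 = -1.276

-1.276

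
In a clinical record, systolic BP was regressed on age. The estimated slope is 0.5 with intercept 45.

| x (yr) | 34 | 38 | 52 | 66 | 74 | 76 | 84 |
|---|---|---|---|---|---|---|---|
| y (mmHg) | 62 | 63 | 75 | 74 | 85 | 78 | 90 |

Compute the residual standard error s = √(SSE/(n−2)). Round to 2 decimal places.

x=34: ŷ = 45 + 0.5·34 = 62; e = 62 − 62 = 0
x=38: ŷ = 45 + 0.5·38 = 64; e = 63 − 64 = -1
x=52: ŷ = 45 + 0.5·52 = 71; e = 75 − 71 = 4
x=66: ŷ = 45 + 0.5·66 = 78; e = 74 − 78 = -4
x=74: ŷ = 45 + 0.5·74 = 82; e = 85 − 82 = 3
x=76: ŷ = 45 + 0.5·76 = 83; e = 78 − 83 = -5
x=84: ŷ = 45 + 0.5·84 = 87; e = 90 − 87 = 3
SSE = 0 + 1 + 16 + 16 + 9 + 25 + 9 = 76
s = √(76/5) = √15.2 ≈ 3.90

s = 3.90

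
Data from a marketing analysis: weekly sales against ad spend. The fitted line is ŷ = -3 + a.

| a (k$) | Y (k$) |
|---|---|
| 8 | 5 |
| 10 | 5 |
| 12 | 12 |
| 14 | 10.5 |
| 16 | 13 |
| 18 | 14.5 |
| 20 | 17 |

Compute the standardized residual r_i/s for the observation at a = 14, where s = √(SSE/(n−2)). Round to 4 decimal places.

a=8: ŷ = -3 + 8 = 5; r = 5 − 5 = 0
a=10: ŷ = -3 + 10 = 7; r = 5 − 7 = -2
a=12: ŷ = -3 + 12 = 9; r = 12 − 9 = 3
a=14: ŷ = -3 + 14 = 11; r = 10.5 − 11 = -0.5
a=16: ŷ = -3 + 16 = 13; r = 13 − 13 = 0
a=18: ŷ = -3 + 18 = 15; r = 14.5 − 15 = -0.5
a=20: ŷ = -3 + 20 = 17; r = 17 − 17 = 0
SSE = 0 + 4 + 9 + 0.25 + 0 + 0.25 + 0 = 13.5
s = √(13.5/5) = 1.64317
r/s = -0.5 / 1.64317 = -0.3043

-0.3043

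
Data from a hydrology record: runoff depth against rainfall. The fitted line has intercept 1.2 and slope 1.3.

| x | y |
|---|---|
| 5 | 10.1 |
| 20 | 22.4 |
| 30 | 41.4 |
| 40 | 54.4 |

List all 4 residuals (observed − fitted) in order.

2.4, -4.8, 1.2, 1.2

x=5: ŷ = 1.2 + 1.3·5 = 7.7; e = 10.1 − 7.7 = 2.4
x=20: ŷ = 1.2 + 1.3·20 = 27.2; e = 22.4 − 27.2 = -4.8
x=30: ŷ = 1.2 + 1.3·30 = 40.2; e = 41.4 − 40.2 = 1.2
x=40: ŷ = 1.2 + 1.3·40 = 53.2; e = 54.4 − 53.2 = 1.2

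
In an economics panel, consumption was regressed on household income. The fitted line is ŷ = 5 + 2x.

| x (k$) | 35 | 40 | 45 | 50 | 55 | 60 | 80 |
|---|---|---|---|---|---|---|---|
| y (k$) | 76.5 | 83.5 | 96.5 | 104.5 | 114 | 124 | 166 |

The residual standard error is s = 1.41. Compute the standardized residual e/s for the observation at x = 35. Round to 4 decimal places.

ŷ = 5 + 2·35 = 75
e = 76.5 − 75 = 1.5
e/s = 1.5 / 1.41 = 1.0638

1.0638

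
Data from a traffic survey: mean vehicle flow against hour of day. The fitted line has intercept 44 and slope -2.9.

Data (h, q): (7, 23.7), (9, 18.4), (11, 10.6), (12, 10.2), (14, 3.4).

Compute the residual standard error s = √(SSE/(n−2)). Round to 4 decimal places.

h=7: ŷ = 44 − 2.9·7 = 23.7; e = 23.7 − 23.7 = 0
h=9: ŷ = 44 − 2.9·9 = 17.9; e = 18.4 − 17.9 = 0.5
h=11: ŷ = 44 − 2.9·11 = 12.1; e = 10.6 − 12.1 = -1.5
h=12: ŷ = 44 − 2.9·12 = 9.2; e = 10.2 − 9.2 = 1
h=14: ŷ = 44 − 2.9·14 = 3.4; e = 3.4 − 3.4 = 0
SSE = 0 + 0.25 + 2.25 + 1 + 0 = 3.5
s = √(3.5/3) = √1.16667 ≈ 1.0801

s = 1.0801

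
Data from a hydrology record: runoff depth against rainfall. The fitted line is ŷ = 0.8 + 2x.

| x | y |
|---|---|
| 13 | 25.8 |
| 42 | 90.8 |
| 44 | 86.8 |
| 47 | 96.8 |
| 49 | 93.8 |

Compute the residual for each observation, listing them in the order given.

x=13: ŷ = 0.8 + 2·13 = 26.8; e = 25.8 − 26.8 = -1
x=42: ŷ = 0.8 + 2·42 = 84.8; e = 90.8 − 84.8 = 6
x=44: ŷ = 0.8 + 2·44 = 88.8; e = 86.8 − 88.8 = -2
x=47: ŷ = 0.8 + 2·47 = 94.8; e = 96.8 − 94.8 = 2
x=49: ŷ = 0.8 + 2·49 = 98.8; e = 93.8 − 98.8 = -5

-1, 6, -2, 2, -5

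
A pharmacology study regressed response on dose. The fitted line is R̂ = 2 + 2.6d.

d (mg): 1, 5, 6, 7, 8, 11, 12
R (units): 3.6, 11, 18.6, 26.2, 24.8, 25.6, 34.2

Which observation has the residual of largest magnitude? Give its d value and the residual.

d = 7, e = 6

d=1: R̂ = 2 + 2.6·1 = 4.6; e = 3.6 − 4.6 = -1
d=5: R̂ = 2 + 2.6·5 = 15; e = 11 − 15 = -4
d=6: R̂ = 2 + 2.6·6 = 17.6; e = 18.6 − 17.6 = 1
d=7: R̂ = 2 + 2.6·7 = 20.2; e = 26.2 − 20.2 = 6
d=8: R̂ = 2 + 2.6·8 = 22.8; e = 24.8 − 22.8 = 2
d=11: R̂ = 2 + 2.6·11 = 30.6; e = 25.6 − 30.6 = -5
d=12: R̂ = 2 + 2.6·12 = 33.2; e = 34.2 − 33.2 = 1
Largest |e| is 6 at d = 7, residual 6.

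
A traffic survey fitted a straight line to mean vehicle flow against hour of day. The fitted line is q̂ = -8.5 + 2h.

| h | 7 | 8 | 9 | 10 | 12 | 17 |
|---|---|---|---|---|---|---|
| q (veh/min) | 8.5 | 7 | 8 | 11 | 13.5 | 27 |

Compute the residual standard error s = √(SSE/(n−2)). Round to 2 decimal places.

s = 2.12

h=7: q̂ = -8.5 + 2·7 = 5.5; r = 8.5 − 5.5 = 3
h=8: q̂ = -8.5 + 2·8 = 7.5; r = 7 − 7.5 = -0.5
h=9: q̂ = -8.5 + 2·9 = 9.5; r = 8 − 9.5 = -1.5
h=10: q̂ = -8.5 + 2·10 = 11.5; r = 11 − 11.5 = -0.5
h=12: q̂ = -8.5 + 2·12 = 15.5; r = 13.5 − 15.5 = -2
h=17: q̂ = -8.5 + 2·17 = 25.5; r = 27 − 25.5 = 1.5
SSE = 9 + 0.25 + 2.25 + 0.25 + 4 + 2.25 = 18
s = √(18/4) = √4.5 ≈ 2.12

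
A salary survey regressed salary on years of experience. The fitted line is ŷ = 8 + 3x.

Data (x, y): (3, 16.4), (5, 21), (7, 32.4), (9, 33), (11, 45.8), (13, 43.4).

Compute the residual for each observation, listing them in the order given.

x=3: ŷ = 8 + 3·3 = 17; r = 16.4 − 17 = -0.6
x=5: ŷ = 8 + 3·5 = 23; r = 21 − 23 = -2
x=7: ŷ = 8 + 3·7 = 29; r = 32.4 − 29 = 3.4
x=9: ŷ = 8 + 3·9 = 35; r = 33 − 35 = -2
x=11: ŷ = 8 + 3·11 = 41; r = 45.8 − 41 = 4.8
x=13: ŷ = 8 + 3·13 = 47; r = 43.4 − 47 = -3.6

-0.6, -2, 3.4, -2, 4.8, -3.6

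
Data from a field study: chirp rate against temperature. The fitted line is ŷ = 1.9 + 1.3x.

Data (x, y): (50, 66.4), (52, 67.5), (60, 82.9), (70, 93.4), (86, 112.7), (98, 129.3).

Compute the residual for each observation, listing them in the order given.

-0.5, -2, 3, 0.5, -1, 0

x=50: ŷ = 1.9 + 1.3·50 = 66.9; e = 66.4 − 66.9 = -0.5
x=52: ŷ = 1.9 + 1.3·52 = 69.5; e = 67.5 − 69.5 = -2
x=60: ŷ = 1.9 + 1.3·60 = 79.9; e = 82.9 − 79.9 = 3
x=70: ŷ = 1.9 + 1.3·70 = 92.9; e = 93.4 − 92.9 = 0.5
x=86: ŷ = 1.9 + 1.3·86 = 113.7; e = 112.7 − 113.7 = -1
x=98: ŷ = 1.9 + 1.3·98 = 129.3; e = 129.3 − 129.3 = 0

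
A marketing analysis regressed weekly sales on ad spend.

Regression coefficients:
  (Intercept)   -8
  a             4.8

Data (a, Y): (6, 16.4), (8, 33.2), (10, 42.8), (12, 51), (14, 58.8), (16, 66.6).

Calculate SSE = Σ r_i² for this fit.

a=6: Ŷ = -8 + 4.8·6 = 20.8; r = 16.4 − 20.8 = -4.4
a=8: Ŷ = -8 + 4.8·8 = 30.4; r = 33.2 − 30.4 = 2.8
a=10: Ŷ = -8 + 4.8·10 = 40; r = 42.8 − 40 = 2.8
a=12: Ŷ = -8 + 4.8·12 = 49.6; r = 51 − 49.6 = 1.4
a=14: Ŷ = -8 + 4.8·14 = 59.2; r = 58.8 − 59.2 = -0.4
a=16: Ŷ = -8 + 4.8·16 = 68.8; r = 66.6 − 68.8 = -2.2
SSE = 19.36 + 7.84 + 7.84 + 1.96 + 0.16 + 4.84 = 42

SSE = 42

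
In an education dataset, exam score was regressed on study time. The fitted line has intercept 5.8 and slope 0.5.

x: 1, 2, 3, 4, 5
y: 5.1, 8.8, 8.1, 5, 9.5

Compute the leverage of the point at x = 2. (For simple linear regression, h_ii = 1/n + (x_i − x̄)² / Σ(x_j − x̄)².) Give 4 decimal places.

h = 0.3000

x̄ = (1 + 2 + 3 + 4 + 5)/5 = 3
Σ(x − x̄)² = 4 + 1 + 0 + 1 + 4 = 10
h = 1/5 + (-1)²/10 = 0.2 + 0.1 = 0.3000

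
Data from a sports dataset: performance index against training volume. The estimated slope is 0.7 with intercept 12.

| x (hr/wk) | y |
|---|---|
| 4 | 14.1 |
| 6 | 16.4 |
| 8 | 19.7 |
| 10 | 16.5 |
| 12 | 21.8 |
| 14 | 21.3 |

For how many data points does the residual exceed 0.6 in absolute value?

4

x=4: ŷ = 12 + 0.7·4 = 14.8; r = 14.1 − 14.8 = -0.7
x=6: ŷ = 12 + 0.7·6 = 16.2; r = 16.4 − 16.2 = 0.2
x=8: ŷ = 12 + 0.7·8 = 17.6; r = 19.7 − 17.6 = 2.1
x=10: ŷ = 12 + 0.7·10 = 19; r = 16.5 − 19 = -2.5
x=12: ŷ = 12 + 0.7·12 = 20.4; r = 21.8 − 20.4 = 1.4
x=14: ŷ = 12 + 0.7·14 = 21.8; r = 21.3 − 21.8 = -0.5
|r| > 0.6: x=4 (|r|=0.7), x=8 (|r|=2.1), x=10 (|r|=2.5), x=12 (|r|=1.4) → 4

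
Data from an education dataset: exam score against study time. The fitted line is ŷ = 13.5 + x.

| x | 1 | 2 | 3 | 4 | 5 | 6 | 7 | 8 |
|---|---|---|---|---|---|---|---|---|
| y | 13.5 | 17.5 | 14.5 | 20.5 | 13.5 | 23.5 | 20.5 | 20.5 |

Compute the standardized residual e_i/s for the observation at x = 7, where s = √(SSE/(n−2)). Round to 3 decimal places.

x=1: ŷ = 13.5 + 1 = 14.5; e = 13.5 − 14.5 = -1
x=2: ŷ = 13.5 + 2 = 15.5; e = 17.5 − 15.5 = 2
x=3: ŷ = 13.5 + 3 = 16.5; e = 14.5 − 16.5 = -2
x=4: ŷ = 13.5 + 4 = 17.5; e = 20.5 − 17.5 = 3
x=5: ŷ = 13.5 + 5 = 18.5; e = 13.5 − 18.5 = -5
x=6: ŷ = 13.5 + 6 = 19.5; e = 23.5 − 19.5 = 4
x=7: ŷ = 13.5 + 7 = 20.5; e = 20.5 − 20.5 = 0
x=8: ŷ = 13.5 + 8 = 21.5; e = 20.5 − 21.5 = -1
SSE = 1 + 4 + 4 + 9 + 25 + 16 + 0 + 1 = 60
s = √(60/6) = 3.16228
e/s = 0 / 3.16228 = 0.000

0.000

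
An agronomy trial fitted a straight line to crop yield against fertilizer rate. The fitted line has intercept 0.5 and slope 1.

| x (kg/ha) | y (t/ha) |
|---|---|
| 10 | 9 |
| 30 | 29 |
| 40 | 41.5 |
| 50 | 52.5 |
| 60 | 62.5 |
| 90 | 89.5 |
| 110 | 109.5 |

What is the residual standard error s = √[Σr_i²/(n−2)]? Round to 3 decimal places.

x=10: ŷ = 0.5 + 10 = 10.5; r = 9 − 10.5 = -1.5
x=30: ŷ = 0.5 + 30 = 30.5; r = 29 − 30.5 = -1.5
x=40: ŷ = 0.5 + 40 = 40.5; r = 41.5 − 40.5 = 1
x=50: ŷ = 0.5 + 50 = 50.5; r = 52.5 − 50.5 = 2
x=60: ŷ = 0.5 + 60 = 60.5; r = 62.5 − 60.5 = 2
x=90: ŷ = 0.5 + 90 = 90.5; r = 89.5 − 90.5 = -1
x=110: ŷ = 0.5 + 110 = 110.5; r = 109.5 − 110.5 = -1
SSE = 2.25 + 2.25 + 1 + 4 + 4 + 1 + 1 = 15.5
s = √(15.5/5) = √3.1 ≈ 1.761

s = 1.761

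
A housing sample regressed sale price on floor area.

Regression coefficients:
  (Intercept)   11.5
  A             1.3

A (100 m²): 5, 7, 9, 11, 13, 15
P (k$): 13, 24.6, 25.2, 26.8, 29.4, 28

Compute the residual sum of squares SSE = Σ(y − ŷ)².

A=5: P̂ = 11.5 + 1.3·5 = 18; r = 13 − 18 = -5
A=7: P̂ = 11.5 + 1.3·7 = 20.6; r = 24.6 − 20.6 = 4
A=9: P̂ = 11.5 + 1.3·9 = 23.2; r = 25.2 − 23.2 = 2
A=11: P̂ = 11.5 + 1.3·11 = 25.8; r = 26.8 − 25.8 = 1
A=13: P̂ = 11.5 + 1.3·13 = 28.4; r = 29.4 − 28.4 = 1
A=15: P̂ = 11.5 + 1.3·15 = 31; r = 28 − 31 = -3
SSE = 25 + 16 + 4 + 1 + 1 + 9 = 56

SSE = 56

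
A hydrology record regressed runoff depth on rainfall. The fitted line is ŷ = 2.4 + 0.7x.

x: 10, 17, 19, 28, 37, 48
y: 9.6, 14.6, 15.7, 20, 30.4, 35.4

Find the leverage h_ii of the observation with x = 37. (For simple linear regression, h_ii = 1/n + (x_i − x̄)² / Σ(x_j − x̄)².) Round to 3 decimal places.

h = 0.278

x̄ = (10 + 17 + 19 + 28 + 37 + 48)/6 = 26.5
Σ(x − x̄)² = 272.25 + 90.25 + 56.25 + 2.25 + 110.25 + 462.25 = 993.5
h = 1/6 + (10.5)²/993.5 = 0.166667 + 0.110971 = 0.278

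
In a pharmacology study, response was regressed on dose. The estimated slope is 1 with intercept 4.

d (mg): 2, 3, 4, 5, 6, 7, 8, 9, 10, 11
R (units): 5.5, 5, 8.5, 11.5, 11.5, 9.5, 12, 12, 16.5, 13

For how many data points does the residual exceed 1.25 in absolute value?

6

d=2: ŷ = 4 + 2 = 6; e = 5.5 − 6 = -0.5
d=3: ŷ = 4 + 3 = 7; e = 5 − 7 = -2
d=4: ŷ = 4 + 4 = 8; e = 8.5 − 8 = 0.5
d=5: ŷ = 4 + 5 = 9; e = 11.5 − 9 = 2.5
d=6: ŷ = 4 + 6 = 10; e = 11.5 − 10 = 1.5
d=7: ŷ = 4 + 7 = 11; e = 9.5 − 11 = -1.5
d=8: ŷ = 4 + 8 = 12; e = 12 − 12 = 0
d=9: ŷ = 4 + 9 = 13; e = 12 − 13 = -1
d=10: ŷ = 4 + 10 = 14; e = 16.5 − 14 = 2.5
d=11: ŷ = 4 + 11 = 15; e = 13 − 15 = -2
|e| > 1.25: d=3 (|e|=2), d=5 (|e|=2.5), d=6 (|e|=1.5), d=7 (|e|=1.5), d=10 (|e|=2.5), d=11 (|e|=2) → 6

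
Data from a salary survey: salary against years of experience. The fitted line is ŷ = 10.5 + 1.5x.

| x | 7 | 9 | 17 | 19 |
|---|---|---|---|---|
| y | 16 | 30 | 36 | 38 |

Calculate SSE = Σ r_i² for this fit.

SSE = 62

x=7: ŷ = 10.5 + 1.5·7 = 21; r = 16 − 21 = -5
x=9: ŷ = 10.5 + 1.5·9 = 24; r = 30 − 24 = 6
x=17: ŷ = 10.5 + 1.5·17 = 36; r = 36 − 36 = 0
x=19: ŷ = 10.5 + 1.5·19 = 39; r = 38 − 39 = -1
SSE = 25 + 36 + 0 + 1 = 62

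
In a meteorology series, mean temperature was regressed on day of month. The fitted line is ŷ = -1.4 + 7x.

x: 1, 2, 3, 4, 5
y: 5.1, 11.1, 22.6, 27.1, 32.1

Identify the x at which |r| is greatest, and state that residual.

x = 3, r = 3

x=1: ŷ = -1.4 + 7·1 = 5.6; r = 5.1 − 5.6 = -0.5
x=2: ŷ = -1.4 + 7·2 = 12.6; r = 11.1 − 12.6 = -1.5
x=3: ŷ = -1.4 + 7·3 = 19.6; r = 22.6 − 19.6 = 3
x=4: ŷ = -1.4 + 7·4 = 26.6; r = 27.1 − 26.6 = 0.5
x=5: ŷ = -1.4 + 7·5 = 33.6; r = 32.1 − 33.6 = -1.5
Largest |r| is 3 at x = 3, residual 3.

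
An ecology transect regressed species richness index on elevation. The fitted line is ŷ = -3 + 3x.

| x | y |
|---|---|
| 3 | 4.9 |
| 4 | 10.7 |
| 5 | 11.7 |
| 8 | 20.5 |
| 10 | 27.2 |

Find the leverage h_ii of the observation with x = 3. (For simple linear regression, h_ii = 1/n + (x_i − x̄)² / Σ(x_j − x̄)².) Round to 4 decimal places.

h = 0.4647

x̄ = (3 + 4 + 5 + 8 + 10)/5 = 6
Σ(x − x̄)² = 9 + 4 + 1 + 4 + 16 = 34
h = 1/5 + (-3)²/34 = 0.2 + 0.264706 = 0.4647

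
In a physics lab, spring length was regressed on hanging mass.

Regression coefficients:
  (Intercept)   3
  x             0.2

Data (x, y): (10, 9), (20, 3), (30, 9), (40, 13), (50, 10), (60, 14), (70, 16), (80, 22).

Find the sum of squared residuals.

x=10: ŷ = 3 + 0.2·10 = 5; r = 9 − 5 = 4
x=20: ŷ = 3 + 0.2·20 = 7; r = 3 − 7 = -4
x=30: ŷ = 3 + 0.2·30 = 9; r = 9 − 9 = 0
x=40: ŷ = 3 + 0.2·40 = 11; r = 13 − 11 = 2
x=50: ŷ = 3 + 0.2·50 = 13; r = 10 − 13 = -3
x=60: ŷ = 3 + 0.2·60 = 15; r = 14 − 15 = -1
x=70: ŷ = 3 + 0.2·70 = 17; r = 16 − 17 = -1
x=80: ŷ = 3 + 0.2·80 = 19; r = 22 − 19 = 3
SSE = 16 + 16 + 0 + 4 + 9 + 1 + 1 + 9 = 56

SSE = 56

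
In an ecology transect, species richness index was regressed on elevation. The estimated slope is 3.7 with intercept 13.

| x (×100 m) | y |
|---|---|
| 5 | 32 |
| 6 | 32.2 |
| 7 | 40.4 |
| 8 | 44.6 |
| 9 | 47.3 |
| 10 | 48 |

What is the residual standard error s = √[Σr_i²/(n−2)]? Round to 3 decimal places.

s = 2.264

x=5: ŷ = 13 + 3.7·5 = 31.5; r = 32 − 31.5 = 0.5
x=6: ŷ = 13 + 3.7·6 = 35.2; r = 32.2 − 35.2 = -3
x=7: ŷ = 13 + 3.7·7 = 38.9; r = 40.4 − 38.9 = 1.5
x=8: ŷ = 13 + 3.7·8 = 42.6; r = 44.6 − 42.6 = 2
x=9: ŷ = 13 + 3.7·9 = 46.3; r = 47.3 − 46.3 = 1
x=10: ŷ = 13 + 3.7·10 = 50; r = 48 − 50 = -2
SSE = 0.25 + 9 + 2.25 + 4 + 1 + 4 = 20.5
s = √(20.5/4) = √5.125 ≈ 2.264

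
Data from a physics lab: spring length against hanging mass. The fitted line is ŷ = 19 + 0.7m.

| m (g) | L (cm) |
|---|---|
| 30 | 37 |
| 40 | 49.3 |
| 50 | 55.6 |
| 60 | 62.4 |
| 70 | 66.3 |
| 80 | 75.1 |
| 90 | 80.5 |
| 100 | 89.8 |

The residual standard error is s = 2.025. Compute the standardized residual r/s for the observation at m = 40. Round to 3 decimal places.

ŷ = 19 + 0.7·40 = 47
r = 49.3 − 47 = 2.3
r/s = 2.3 / 2.025 = 1.136

1.136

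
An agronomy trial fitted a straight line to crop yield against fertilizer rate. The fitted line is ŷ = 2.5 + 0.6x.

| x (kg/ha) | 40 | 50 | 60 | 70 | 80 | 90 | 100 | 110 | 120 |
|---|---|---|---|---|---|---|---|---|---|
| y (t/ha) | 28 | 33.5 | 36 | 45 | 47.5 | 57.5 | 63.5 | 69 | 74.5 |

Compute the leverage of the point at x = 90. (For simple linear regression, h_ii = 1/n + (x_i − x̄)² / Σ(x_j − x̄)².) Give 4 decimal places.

h = 0.1278

x̄ = (40 + 50 + 60 + 70 + 80 + 90 + 100 + 110 + 120)/9 = 80
Σ(x − x̄)² = 1600 + 900 + 400 + 100 + 0 + 100 + 400 + 900 + 1600 = 6000
h = 1/9 + (10)²/6000 = 0.111111 + 0.0166667 = 0.1278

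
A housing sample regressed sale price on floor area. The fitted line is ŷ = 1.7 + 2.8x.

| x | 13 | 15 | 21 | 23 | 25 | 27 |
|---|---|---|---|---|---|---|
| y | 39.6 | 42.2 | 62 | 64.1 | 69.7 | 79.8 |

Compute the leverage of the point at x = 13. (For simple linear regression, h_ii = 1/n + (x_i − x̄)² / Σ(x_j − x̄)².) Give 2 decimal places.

h = 0.55

x̄ = (13 + 15 + 21 + 23 + 25 + 27)/6 = 20.6667
Σ(x − x̄)² = 58.7778 + 32.1111 + 0.111111 + 5.44444 + 18.7778 + 40.1111 = 155.333
h = 1/6 + (-7.66667)²/155.333 = 0.166667 + 0.378398 = 0.55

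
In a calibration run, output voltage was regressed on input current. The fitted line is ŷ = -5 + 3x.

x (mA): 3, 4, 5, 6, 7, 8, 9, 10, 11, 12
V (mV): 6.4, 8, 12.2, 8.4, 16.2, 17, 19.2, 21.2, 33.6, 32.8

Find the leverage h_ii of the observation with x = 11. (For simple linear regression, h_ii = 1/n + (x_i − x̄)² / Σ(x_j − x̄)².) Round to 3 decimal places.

h = 0.248

x̄ = (3 + 4 + 5 + 6 + 7 + 8 + 9 + 10 + 11 + 12)/10 = 7.5
Σ(x − x̄)² = 20.25 + 12.25 + 6.25 + 2.25 + 0.25 + 0.25 + 2.25 + 6.25 + 12.25 + 20.25 = 82.5
h = 1/10 + (3.5)²/82.5 = 0.1 + 0.148485 = 0.248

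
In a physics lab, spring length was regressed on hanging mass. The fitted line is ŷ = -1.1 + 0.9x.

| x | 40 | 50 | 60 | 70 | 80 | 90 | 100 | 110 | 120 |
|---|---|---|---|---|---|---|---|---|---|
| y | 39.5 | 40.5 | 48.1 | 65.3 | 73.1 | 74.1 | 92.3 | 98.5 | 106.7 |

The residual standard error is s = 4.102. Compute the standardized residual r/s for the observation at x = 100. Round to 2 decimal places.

ŷ = -1.1 + 0.9·100 = 88.9
r = 92.3 − 88.9 = 3.4
r/s = 3.4 / 4.102 = 0.83

0.83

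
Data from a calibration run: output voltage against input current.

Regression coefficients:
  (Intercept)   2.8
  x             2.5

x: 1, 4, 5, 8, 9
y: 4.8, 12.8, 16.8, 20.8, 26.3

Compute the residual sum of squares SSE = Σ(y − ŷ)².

SSE = 7.5

x=1: ŷ = 2.8 + 2.5·1 = 5.3; e = 4.8 − 5.3 = -0.5
x=4: ŷ = 2.8 + 2.5·4 = 12.8; e = 12.8 − 12.8 = 0
x=5: ŷ = 2.8 + 2.5·5 = 15.3; e = 16.8 − 15.3 = 1.5
x=8: ŷ = 2.8 + 2.5·8 = 22.8; e = 20.8 − 22.8 = -2
x=9: ŷ = 2.8 + 2.5·9 = 25.3; e = 26.3 − 25.3 = 1
SSE = 0.25 + 0 + 2.25 + 4 + 1 = 7.5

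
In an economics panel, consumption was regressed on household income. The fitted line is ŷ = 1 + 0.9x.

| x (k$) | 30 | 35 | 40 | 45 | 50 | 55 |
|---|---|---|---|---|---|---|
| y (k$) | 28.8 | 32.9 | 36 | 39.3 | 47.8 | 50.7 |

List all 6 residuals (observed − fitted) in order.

0.8, 0.4, -1, -2.2, 1.8, 0.2

x=30: ŷ = 1 + 0.9·30 = 28; e = 28.8 − 28 = 0.8
x=35: ŷ = 1 + 0.9·35 = 32.5; e = 32.9 − 32.5 = 0.4
x=40: ŷ = 1 + 0.9·40 = 37; e = 36 − 37 = -1
x=45: ŷ = 1 + 0.9·45 = 41.5; e = 39.3 − 41.5 = -2.2
x=50: ŷ = 1 + 0.9·50 = 46; e = 47.8 − 46 = 1.8
x=55: ŷ = 1 + 0.9·55 = 50.5; e = 50.7 − 50.5 = 0.2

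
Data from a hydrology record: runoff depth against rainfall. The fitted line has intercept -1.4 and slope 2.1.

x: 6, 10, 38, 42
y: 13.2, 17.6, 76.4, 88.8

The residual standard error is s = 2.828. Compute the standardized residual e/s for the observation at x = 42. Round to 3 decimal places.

0.707

ŷ = -1.4 + 2.1·42 = 86.8
e = 88.8 − 86.8 = 2
e/s = 2 / 2.828 = 0.707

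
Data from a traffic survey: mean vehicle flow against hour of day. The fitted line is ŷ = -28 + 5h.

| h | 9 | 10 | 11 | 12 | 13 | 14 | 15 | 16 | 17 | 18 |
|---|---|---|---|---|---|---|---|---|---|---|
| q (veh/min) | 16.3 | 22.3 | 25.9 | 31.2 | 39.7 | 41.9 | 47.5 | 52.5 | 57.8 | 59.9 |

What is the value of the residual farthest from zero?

h=9: ŷ = -28 + 5·9 = 17; r = 16.3 − 17 = -0.7
h=10: ŷ = -28 + 5·10 = 22; r = 22.3 − 22 = 0.3
h=11: ŷ = -28 + 5·11 = 27; r = 25.9 − 27 = -1.1
h=12: ŷ = -28 + 5·12 = 32; r = 31.2 − 32 = -0.8
h=13: ŷ = -28 + 5·13 = 37; r = 39.7 − 37 = 2.7
h=14: ŷ = -28 + 5·14 = 42; r = 41.9 − 42 = -0.1
h=15: ŷ = -28 + 5·15 = 47; r = 47.5 − 47 = 0.5
h=16: ŷ = -28 + 5·16 = 52; r = 52.5 − 52 = 0.5
h=17: ŷ = -28 + 5·17 = 57; r = 57.8 − 57 = 0.8
h=18: ŷ = -28 + 5·18 = 62; r = 59.9 − 62 = -2.1
Largest |r| is 2.7 at h = 13, residual 2.7.

r = 2.7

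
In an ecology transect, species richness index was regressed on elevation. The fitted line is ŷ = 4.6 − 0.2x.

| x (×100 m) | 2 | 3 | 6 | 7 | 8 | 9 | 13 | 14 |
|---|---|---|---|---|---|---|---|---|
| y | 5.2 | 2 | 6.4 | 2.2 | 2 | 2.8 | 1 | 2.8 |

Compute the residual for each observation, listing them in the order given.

1, -2, 3, -1, -1, 0, -1, 1

x=2: ŷ = 4.6 − 0.2·2 = 4.2; e = 5.2 − 4.2 = 1
x=3: ŷ = 4.6 − 0.2·3 = 4; e = 2 − 4 = -2
x=6: ŷ = 4.6 − 0.2·6 = 3.4; e = 6.4 − 3.4 = 3
x=7: ŷ = 4.6 − 0.2·7 = 3.2; e = 2.2 − 3.2 = -1
x=8: ŷ = 4.6 − 0.2·8 = 3; e = 2 − 3 = -1
x=9: ŷ = 4.6 − 0.2·9 = 2.8; e = 2.8 − 2.8 = 0
x=13: ŷ = 4.6 − 0.2·13 = 2; e = 1 − 2 = -1
x=14: ŷ = 4.6 − 0.2·14 = 1.8; e = 2.8 − 1.8 = 1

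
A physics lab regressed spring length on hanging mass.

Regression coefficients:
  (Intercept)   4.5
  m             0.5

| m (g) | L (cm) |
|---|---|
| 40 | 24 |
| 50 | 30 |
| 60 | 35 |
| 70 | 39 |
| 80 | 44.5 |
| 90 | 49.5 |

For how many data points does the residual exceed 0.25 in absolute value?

4

m=40: L̂ = 4.5 + 0.5·40 = 24.5; e = 24 − 24.5 = -0.5
m=50: L̂ = 4.5 + 0.5·50 = 29.5; e = 30 − 29.5 = 0.5
m=60: L̂ = 4.5 + 0.5·60 = 34.5; e = 35 − 34.5 = 0.5
m=70: L̂ = 4.5 + 0.5·70 = 39.5; e = 39 − 39.5 = -0.5
m=80: L̂ = 4.5 + 0.5·80 = 44.5; e = 44.5 − 44.5 = 0
m=90: L̂ = 4.5 + 0.5·90 = 49.5; e = 49.5 − 49.5 = 0
|e| > 0.25: m=40 (|e|=0.5), m=50 (|e|=0.5), m=60 (|e|=0.5), m=70 (|e|=0.5) → 4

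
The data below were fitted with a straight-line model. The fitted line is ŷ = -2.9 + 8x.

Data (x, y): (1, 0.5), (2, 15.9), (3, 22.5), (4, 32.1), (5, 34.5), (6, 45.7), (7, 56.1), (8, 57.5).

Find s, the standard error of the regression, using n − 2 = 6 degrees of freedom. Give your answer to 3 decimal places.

x=1: ŷ = -2.9 + 8·1 = 5.1; e = 0.5 − 5.1 = -4.6
x=2: ŷ = -2.9 + 8·2 = 13.1; e = 15.9 − 13.1 = 2.8
x=3: ŷ = -2.9 + 8·3 = 21.1; e = 22.5 − 21.1 = 1.4
x=4: ŷ = -2.9 + 8·4 = 29.1; e = 32.1 − 29.1 = 3
x=5: ŷ = -2.9 + 8·5 = 37.1; e = 34.5 − 37.1 = -2.6
x=6: ŷ = -2.9 + 8·6 = 45.1; e = 45.7 − 45.1 = 0.6
x=7: ŷ = -2.9 + 8·7 = 53.1; e = 56.1 − 53.1 = 3
x=8: ŷ = -2.9 + 8·8 = 61.1; e = 57.5 − 61.1 = -3.6
SSE = 21.16 + 7.84 + 1.96 + 9 + 6.76 + 0.36 + 9 + 12.96 = 69.04
s = √(69.04/6) = √11.5067 ≈ 3.392

s = 3.392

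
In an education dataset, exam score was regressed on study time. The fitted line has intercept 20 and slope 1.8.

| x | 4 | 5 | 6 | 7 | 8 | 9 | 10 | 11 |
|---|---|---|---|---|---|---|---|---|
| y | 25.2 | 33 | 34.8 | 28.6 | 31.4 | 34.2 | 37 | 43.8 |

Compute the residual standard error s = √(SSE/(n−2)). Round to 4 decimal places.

s = 3.6968

x=4: ŷ = 20 + 1.8·4 = 27.2; e = 25.2 − 27.2 = -2
x=5: ŷ = 20 + 1.8·5 = 29; e = 33 − 29 = 4
x=6: ŷ = 20 + 1.8·6 = 30.8; e = 34.8 − 30.8 = 4
x=7: ŷ = 20 + 1.8·7 = 32.6; e = 28.6 − 32.6 = -4
x=8: ŷ = 20 + 1.8·8 = 34.4; e = 31.4 − 34.4 = -3
x=9: ŷ = 20 + 1.8·9 = 36.2; e = 34.2 − 36.2 = -2
x=10: ŷ = 20 + 1.8·10 = 38; e = 37 − 38 = -1
x=11: ŷ = 20 + 1.8·11 = 39.8; e = 43.8 − 39.8 = 4
SSE = 4 + 16 + 16 + 16 + 9 + 4 + 1 + 16 = 82
s = √(82/6) = √13.6667 ≈ 3.6968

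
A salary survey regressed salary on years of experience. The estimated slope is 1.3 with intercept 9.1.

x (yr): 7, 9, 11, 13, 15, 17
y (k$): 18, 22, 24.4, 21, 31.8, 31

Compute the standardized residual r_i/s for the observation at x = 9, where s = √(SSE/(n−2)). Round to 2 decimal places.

x=7: ŷ = 9.1 + 1.3·7 = 18.2; r = 18 − 18.2 = -0.2
x=9: ŷ = 9.1 + 1.3·9 = 20.8; r = 22 − 20.8 = 1.2
x=11: ŷ = 9.1 + 1.3·11 = 23.4; r = 24.4 − 23.4 = 1
x=13: ŷ = 9.1 + 1.3·13 = 26; r = 21 − 26 = -5
x=15: ŷ = 9.1 + 1.3·15 = 28.6; r = 31.8 − 28.6 = 3.2
x=17: ŷ = 9.1 + 1.3·17 = 31.2; r = 31 − 31.2 = -0.2
SSE = 0.04 + 1.44 + 1 + 25 + 10.24 + 0.04 = 37.76
s = √(37.76/4) = 3.07246
r/s = 1.2 / 3.07246 = 0.39

0.39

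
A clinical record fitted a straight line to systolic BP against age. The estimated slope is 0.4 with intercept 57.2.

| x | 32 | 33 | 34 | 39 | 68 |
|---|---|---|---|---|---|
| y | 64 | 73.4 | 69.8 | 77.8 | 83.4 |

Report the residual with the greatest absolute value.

r = -6

x=32: ŷ = 57.2 + 0.4·32 = 70; r = 64 − 70 = -6
x=33: ŷ = 57.2 + 0.4·33 = 70.4; r = 73.4 − 70.4 = 3
x=34: ŷ = 57.2 + 0.4·34 = 70.8; r = 69.8 − 70.8 = -1
x=39: ŷ = 57.2 + 0.4·39 = 72.8; r = 77.8 − 72.8 = 5
x=68: ŷ = 57.2 + 0.4·68 = 84.4; r = 83.4 − 84.4 = -1
Largest |r| is 6 at x = 32, residual -6.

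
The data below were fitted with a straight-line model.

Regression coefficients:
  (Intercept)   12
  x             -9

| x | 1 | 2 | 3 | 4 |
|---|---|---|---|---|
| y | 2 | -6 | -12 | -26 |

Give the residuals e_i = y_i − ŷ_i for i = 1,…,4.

x=1: ŷ = 12 − 9·1 = 3; e = 2 − 3 = -1
x=2: ŷ = 12 − 9·2 = -6; e = -6 − (-6) = 0
x=3: ŷ = 12 − 9·3 = -15; e = -12 − (-15) = 3
x=4: ŷ = 12 − 9·4 = -24; e = -26 − (-24) = -2

-1, 0, 3, -2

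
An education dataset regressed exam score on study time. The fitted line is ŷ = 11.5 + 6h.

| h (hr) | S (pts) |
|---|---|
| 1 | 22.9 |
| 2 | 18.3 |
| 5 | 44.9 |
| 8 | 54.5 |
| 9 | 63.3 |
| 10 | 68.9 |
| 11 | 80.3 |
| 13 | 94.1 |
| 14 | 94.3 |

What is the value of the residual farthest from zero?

h=1: ŷ = 11.5 + 6·1 = 17.5; e = 22.9 − 17.5 = 5.4
h=2: ŷ = 11.5 + 6·2 = 23.5; e = 18.3 − 23.5 = -5.2
h=5: ŷ = 11.5 + 6·5 = 41.5; e = 44.9 − 41.5 = 3.4
h=8: ŷ = 11.5 + 6·8 = 59.5; e = 54.5 − 59.5 = -5
h=9: ŷ = 11.5 + 6·9 = 65.5; e = 63.3 − 65.5 = -2.2
h=10: ŷ = 11.5 + 6·10 = 71.5; e = 68.9 − 71.5 = -2.6
h=11: ŷ = 11.5 + 6·11 = 77.5; e = 80.3 − 77.5 = 2.8
h=13: ŷ = 11.5 + 6·13 = 89.5; e = 94.1 − 89.5 = 4.6
h=14: ŷ = 11.5 + 6·14 = 95.5; e = 94.3 − 95.5 = -1.2
Largest |e| is 5.4 at h = 1, residual 5.4.

e = 5.4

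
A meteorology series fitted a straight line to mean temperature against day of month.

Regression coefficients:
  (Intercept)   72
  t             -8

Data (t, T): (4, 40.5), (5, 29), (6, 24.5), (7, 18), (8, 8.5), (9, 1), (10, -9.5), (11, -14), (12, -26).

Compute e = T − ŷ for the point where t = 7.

ŷ = 72 − 8·7 = 16
e = 18 − 16 = 2

e = 2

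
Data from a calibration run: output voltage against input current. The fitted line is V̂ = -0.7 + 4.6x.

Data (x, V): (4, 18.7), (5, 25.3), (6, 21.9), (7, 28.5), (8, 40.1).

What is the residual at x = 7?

V̂ = -0.7 + 4.6·7 = 31.5
e = 28.5 − 31.5 = -3

e = -3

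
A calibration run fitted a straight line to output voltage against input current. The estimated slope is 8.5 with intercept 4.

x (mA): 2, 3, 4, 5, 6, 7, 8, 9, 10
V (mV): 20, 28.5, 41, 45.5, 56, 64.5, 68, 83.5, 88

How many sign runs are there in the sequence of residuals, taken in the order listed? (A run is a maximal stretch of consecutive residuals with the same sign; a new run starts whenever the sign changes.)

7 runs

x=2: ŷ = 4 + 8.5·2 = 21; r = 20 − 21 = -1
x=3: ŷ = 4 + 8.5·3 = 29.5; r = 28.5 − 29.5 = -1
x=4: ŷ = 4 + 8.5·4 = 38; r = 41 − 38 = 3
x=5: ŷ = 4 + 8.5·5 = 46.5; r = 45.5 − 46.5 = -1
x=6: ŷ = 4 + 8.5·6 = 55; r = 56 − 55 = 1
x=7: ŷ = 4 + 8.5·7 = 63.5; r = 64.5 − 63.5 = 1
x=8: ŷ = 4 + 8.5·8 = 72; r = 68 − 72 = -4
x=9: ŷ = 4 + 8.5·9 = 80.5; r = 83.5 − 80.5 = 3
x=10: ŷ = 4 + 8.5·10 = 89; r = 88 − 89 = -1
Signs: − − + − + + − + −
Runs: −×2, +×1, −×1, +×2, −×1, +×1, −×1 → 7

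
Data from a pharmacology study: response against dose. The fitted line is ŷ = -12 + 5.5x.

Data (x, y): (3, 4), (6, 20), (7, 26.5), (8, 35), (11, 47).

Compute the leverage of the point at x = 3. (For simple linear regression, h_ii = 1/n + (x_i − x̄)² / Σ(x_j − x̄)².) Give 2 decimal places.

h = 0.67

x̄ = (3 + 6 + 7 + 8 + 11)/5 = 7
Σ(x − x̄)² = 16 + 1 + 0 + 1 + 16 = 34
h = 1/5 + (-4)²/34 = 0.2 + 0.470588 = 0.67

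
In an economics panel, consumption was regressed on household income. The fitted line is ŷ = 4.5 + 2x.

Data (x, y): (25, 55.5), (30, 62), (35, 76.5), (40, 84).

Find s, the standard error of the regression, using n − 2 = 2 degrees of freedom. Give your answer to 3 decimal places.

x=25: ŷ = 4.5 + 2·25 = 54.5; e = 55.5 − 54.5 = 1
x=30: ŷ = 4.5 + 2·30 = 64.5; e = 62 − 64.5 = -2.5
x=35: ŷ = 4.5 + 2·35 = 74.5; e = 76.5 − 74.5 = 2
x=40: ŷ = 4.5 + 2·40 = 84.5; e = 84 − 84.5 = -0.5
SSE = 1 + 6.25 + 4 + 0.25 = 11.5
s = √(11.5/2) = √5.75 ≈ 2.398

s = 2.398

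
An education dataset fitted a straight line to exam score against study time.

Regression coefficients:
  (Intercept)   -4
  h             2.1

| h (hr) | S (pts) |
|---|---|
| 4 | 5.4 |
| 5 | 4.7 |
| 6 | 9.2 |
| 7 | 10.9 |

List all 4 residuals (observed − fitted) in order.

h=4: ŷ = -4 + 2.1·4 = 4.4; e = 5.4 − 4.4 = 1
h=5: ŷ = -4 + 2.1·5 = 6.5; e = 4.7 − 6.5 = -1.8
h=6: ŷ = -4 + 2.1·6 = 8.6; e = 9.2 − 8.6 = 0.6
h=7: ŷ = -4 + 2.1·7 = 10.7; e = 10.9 − 10.7 = 0.2

1, -1.8, 0.6, 0.2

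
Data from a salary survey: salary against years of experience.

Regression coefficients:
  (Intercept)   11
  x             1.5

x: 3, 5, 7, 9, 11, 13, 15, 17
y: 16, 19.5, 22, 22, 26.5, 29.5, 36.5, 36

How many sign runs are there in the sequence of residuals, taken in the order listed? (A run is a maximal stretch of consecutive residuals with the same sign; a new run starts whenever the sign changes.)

4 runs

x=3: ŷ = 11 + 1.5·3 = 15.5; r = 16 − 15.5 = 0.5
x=5: ŷ = 11 + 1.5·5 = 18.5; r = 19.5 − 18.5 = 1
x=7: ŷ = 11 + 1.5·7 = 21.5; r = 22 − 21.5 = 0.5
x=9: ŷ = 11 + 1.5·9 = 24.5; r = 22 − 24.5 = -2.5
x=11: ŷ = 11 + 1.5·11 = 27.5; r = 26.5 − 27.5 = -1
x=13: ŷ = 11 + 1.5·13 = 30.5; r = 29.5 − 30.5 = -1
x=15: ŷ = 11 + 1.5·15 = 33.5; r = 36.5 − 33.5 = 3
x=17: ŷ = 11 + 1.5·17 = 36.5; r = 36 − 36.5 = -0.5
Signs: + + + − − − + −
Runs: +×3, −×3, +×1, −×1 → 4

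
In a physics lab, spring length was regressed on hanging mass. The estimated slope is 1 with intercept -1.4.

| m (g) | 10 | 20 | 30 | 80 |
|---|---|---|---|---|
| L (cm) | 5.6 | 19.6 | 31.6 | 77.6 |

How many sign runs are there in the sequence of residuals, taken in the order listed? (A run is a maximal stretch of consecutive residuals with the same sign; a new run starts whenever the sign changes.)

m=10: L̂ = -1.4 + 10 = 8.6; r = 5.6 − 8.6 = -3
m=20: L̂ = -1.4 + 20 = 18.6; r = 19.6 − 18.6 = 1
m=30: L̂ = -1.4 + 30 = 28.6; r = 31.6 − 28.6 = 3
m=80: L̂ = -1.4 + 80 = 78.6; r = 77.6 − 78.6 = -1
Signs: − + + −
Runs: −×1, +×2, −×1 → 3

3 runs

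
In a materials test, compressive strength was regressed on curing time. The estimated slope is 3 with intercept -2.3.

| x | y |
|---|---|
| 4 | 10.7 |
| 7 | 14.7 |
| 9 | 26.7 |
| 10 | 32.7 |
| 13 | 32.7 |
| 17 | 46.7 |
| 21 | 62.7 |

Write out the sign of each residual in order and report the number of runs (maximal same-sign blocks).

5 runs

x=4: ŷ = -2.3 + 3·4 = 9.7; e = 10.7 − 9.7 = 1
x=7: ŷ = -2.3 + 3·7 = 18.7; e = 14.7 − 18.7 = -4
x=9: ŷ = -2.3 + 3·9 = 24.7; e = 26.7 − 24.7 = 2
x=10: ŷ = -2.3 + 3·10 = 27.7; e = 32.7 − 27.7 = 5
x=13: ŷ = -2.3 + 3·13 = 36.7; e = 32.7 − 36.7 = -4
x=17: ŷ = -2.3 + 3·17 = 48.7; e = 46.7 − 48.7 = -2
x=21: ŷ = -2.3 + 3·21 = 60.7; e = 62.7 − 60.7 = 2
Signs: + − + + − − +
Runs: +×1, −×1, +×2, −×2, +×1 → 5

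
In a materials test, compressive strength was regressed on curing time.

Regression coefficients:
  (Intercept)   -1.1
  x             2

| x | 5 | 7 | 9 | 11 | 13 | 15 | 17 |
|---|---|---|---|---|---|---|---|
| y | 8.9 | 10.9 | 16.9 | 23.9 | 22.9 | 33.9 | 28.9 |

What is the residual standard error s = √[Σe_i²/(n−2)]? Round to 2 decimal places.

x=5: ŷ = -1.1 + 2·5 = 8.9; e = 8.9 − 8.9 = 0
x=7: ŷ = -1.1 + 2·7 = 12.9; e = 10.9 − 12.9 = -2
x=9: ŷ = -1.1 + 2·9 = 16.9; e = 16.9 − 16.9 = 0
x=11: ŷ = -1.1 + 2·11 = 20.9; e = 23.9 − 20.9 = 3
x=13: ŷ = -1.1 + 2·13 = 24.9; e = 22.9 − 24.9 = -2
x=15: ŷ = -1.1 + 2·15 = 28.9; e = 33.9 − 28.9 = 5
x=17: ŷ = -1.1 + 2·17 = 32.9; e = 28.9 − 32.9 = -4
SSE = 0 + 4 + 0 + 9 + 4 + 25 + 16 = 58
s = √(58/5) = √11.6 ≈ 3.41

s = 3.41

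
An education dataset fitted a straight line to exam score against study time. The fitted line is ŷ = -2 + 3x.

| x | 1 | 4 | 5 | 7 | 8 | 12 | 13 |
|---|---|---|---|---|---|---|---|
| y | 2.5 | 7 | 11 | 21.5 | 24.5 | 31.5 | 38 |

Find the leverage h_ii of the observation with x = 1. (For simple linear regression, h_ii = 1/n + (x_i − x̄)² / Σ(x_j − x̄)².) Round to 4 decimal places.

x̄ = (1 + 4 + 5 + 7 + 8 + 12 + 13)/7 = 7.14286
Σ(x − x̄)² = 37.7347 + 9.87755 + 4.59184 + 0.0204082 + 0.734694 + 23.5918 + 34.3061 = 110.857
h = 1/7 + (-6.14286)²/110.857 = 0.142857 + 0.34039 = 0.4832

h = 0.4832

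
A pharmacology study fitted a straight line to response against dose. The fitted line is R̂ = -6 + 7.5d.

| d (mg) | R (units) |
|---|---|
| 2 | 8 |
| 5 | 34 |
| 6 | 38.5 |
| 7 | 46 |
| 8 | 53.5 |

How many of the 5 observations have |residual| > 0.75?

d=2: R̂ = -6 + 7.5·2 = 9; e = 8 − 9 = -1
d=5: R̂ = -6 + 7.5·5 = 31.5; e = 34 − 31.5 = 2.5
d=6: R̂ = -6 + 7.5·6 = 39; e = 38.5 − 39 = -0.5
d=7: R̂ = -6 + 7.5·7 = 46.5; e = 46 − 46.5 = -0.5
d=8: R̂ = -6 + 7.5·8 = 54; e = 53.5 − 54 = -0.5
|e| > 0.75: d=2 (|e|=1), d=5 (|e|=2.5) → 2

2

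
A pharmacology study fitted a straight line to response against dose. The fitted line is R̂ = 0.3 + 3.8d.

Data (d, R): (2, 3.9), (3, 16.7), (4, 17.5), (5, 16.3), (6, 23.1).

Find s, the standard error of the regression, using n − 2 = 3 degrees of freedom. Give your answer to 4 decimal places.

d=2: R̂ = 0.3 + 3.8·2 = 7.9; e = 3.9 − 7.9 = -4
d=3: R̂ = 0.3 + 3.8·3 = 11.7; e = 16.7 − 11.7 = 5
d=4: R̂ = 0.3 + 3.8·4 = 15.5; e = 17.5 − 15.5 = 2
d=5: R̂ = 0.3 + 3.8·5 = 19.3; e = 16.3 − 19.3 = -3
d=6: R̂ = 0.3 + 3.8·6 = 23.1; e = 23.1 − 23.1 = 0
SSE = 16 + 25 + 4 + 9 + 0 = 54
s = √(54/3) = √18 ≈ 4.2426

s = 4.2426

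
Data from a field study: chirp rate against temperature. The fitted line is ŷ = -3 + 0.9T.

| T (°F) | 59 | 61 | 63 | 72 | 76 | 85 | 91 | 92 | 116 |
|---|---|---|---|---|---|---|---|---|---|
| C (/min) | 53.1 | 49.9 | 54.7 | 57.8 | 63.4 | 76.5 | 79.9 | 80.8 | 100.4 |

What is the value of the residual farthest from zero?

T=59: ŷ = -3 + 0.9·59 = 50.1; e = 53.1 − 50.1 = 3
T=61: ŷ = -3 + 0.9·61 = 51.9; e = 49.9 − 51.9 = -2
T=63: ŷ = -3 + 0.9·63 = 53.7; e = 54.7 − 53.7 = 1
T=72: ŷ = -3 + 0.9·72 = 61.8; e = 57.8 − 61.8 = -4
T=76: ŷ = -3 + 0.9·76 = 65.4; e = 63.4 − 65.4 = -2
T=85: ŷ = -3 + 0.9·85 = 73.5; e = 76.5 − 73.5 = 3
T=91: ŷ = -3 + 0.9·91 = 78.9; e = 79.9 − 78.9 = 1
T=92: ŷ = -3 + 0.9·92 = 79.8; e = 80.8 − 79.8 = 1
T=116: ŷ = -3 + 0.9·116 = 101.4; e = 100.4 − 101.4 = -1
Largest |e| is 4 at T = 72, residual -4.

e = -4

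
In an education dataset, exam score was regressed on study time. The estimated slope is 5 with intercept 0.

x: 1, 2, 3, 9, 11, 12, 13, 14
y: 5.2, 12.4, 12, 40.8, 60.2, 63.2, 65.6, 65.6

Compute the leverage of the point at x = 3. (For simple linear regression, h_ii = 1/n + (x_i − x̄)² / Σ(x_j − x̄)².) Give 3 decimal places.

x̄ = (1 + 2 + 3 + 9 + 11 + 12 + 13 + 14)/8 = 8.125
Σ(x − x̄)² = 50.7656 + 37.5156 + 26.2656 + 0.765625 + 8.26562 + 15.0156 + 23.7656 + 34.5156 = 196.875
h = 1/8 + (-5.125)²/196.875 = 0.125 + 0.133413 = 0.258

h = 0.258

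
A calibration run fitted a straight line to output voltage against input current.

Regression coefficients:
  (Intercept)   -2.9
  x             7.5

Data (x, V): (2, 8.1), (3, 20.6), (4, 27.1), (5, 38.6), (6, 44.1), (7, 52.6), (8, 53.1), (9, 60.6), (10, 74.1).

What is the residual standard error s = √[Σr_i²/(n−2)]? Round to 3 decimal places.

x=2: ŷ = -2.9 + 7.5·2 = 12.1; r = 8.1 − 12.1 = -4
x=3: ŷ = -2.9 + 7.5·3 = 19.6; r = 20.6 − 19.6 = 1
x=4: ŷ = -2.9 + 7.5·4 = 27.1; r = 27.1 − 27.1 = 0
x=5: ŷ = -2.9 + 7.5·5 = 34.6; r = 38.6 − 34.6 = 4
x=6: ŷ = -2.9 + 7.5·6 = 42.1; r = 44.1 − 42.1 = 2
x=7: ŷ = -2.9 + 7.5·7 = 49.6; r = 52.6 − 49.6 = 3
x=8: ŷ = -2.9 + 7.5·8 = 57.1; r = 53.1 − 57.1 = -4
x=9: ŷ = -2.9 + 7.5·9 = 64.6; r = 60.6 − 64.6 = -4
x=10: ŷ = -2.9 + 7.5·10 = 72.1; r = 74.1 − 72.1 = 2
SSE = 16 + 1 + 0 + 16 + 4 + 9 + 16 + 16 + 4 = 82
s = √(82/7) = √11.7143 ≈ 3.423

s = 3.423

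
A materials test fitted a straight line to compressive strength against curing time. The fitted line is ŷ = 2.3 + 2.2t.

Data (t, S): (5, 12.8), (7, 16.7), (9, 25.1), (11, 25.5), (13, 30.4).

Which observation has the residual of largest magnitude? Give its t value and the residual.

t = 9, e = 3

t=5: ŷ = 2.3 + 2.2·5 = 13.3; e = 12.8 − 13.3 = -0.5
t=7: ŷ = 2.3 + 2.2·7 = 17.7; e = 16.7 − 17.7 = -1
t=9: ŷ = 2.3 + 2.2·9 = 22.1; e = 25.1 − 22.1 = 3
t=11: ŷ = 2.3 + 2.2·11 = 26.5; e = 25.5 − 26.5 = -1
t=13: ŷ = 2.3 + 2.2·13 = 30.9; e = 30.4 − 30.9 = -0.5
Largest |e| is 3 at t = 9, residual 3.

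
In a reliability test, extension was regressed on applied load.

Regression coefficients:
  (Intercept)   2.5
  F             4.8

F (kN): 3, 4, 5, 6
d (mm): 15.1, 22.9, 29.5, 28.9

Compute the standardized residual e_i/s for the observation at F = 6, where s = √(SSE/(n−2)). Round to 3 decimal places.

F=3: d̂ = 2.5 + 4.8·3 = 16.9; e = 15.1 − 16.9 = -1.8
F=4: d̂ = 2.5 + 4.8·4 = 21.7; e = 22.9 − 21.7 = 1.2
F=5: d̂ = 2.5 + 4.8·5 = 26.5; e = 29.5 − 26.5 = 3
F=6: d̂ = 2.5 + 4.8·6 = 31.3; e = 28.9 − 31.3 = -2.4
SSE = 3.24 + 1.44 + 9 + 5.76 = 19.44
s = √(19.44/2) = 3.11769
e/s = -2.4 / 3.11769 = -0.770

-0.770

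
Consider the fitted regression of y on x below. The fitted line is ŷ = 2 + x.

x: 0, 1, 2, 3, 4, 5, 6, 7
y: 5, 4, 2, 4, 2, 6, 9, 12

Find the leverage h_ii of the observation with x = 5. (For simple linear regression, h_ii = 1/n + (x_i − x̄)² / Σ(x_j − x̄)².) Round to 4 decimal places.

x̄ = (0 + 1 + 2 + 3 + 4 + 5 + 6 + 7)/8 = 3.5
Σ(x − x̄)² = 12.25 + 6.25 + 2.25 + 0.25 + 0.25 + 2.25 + 6.25 + 12.25 = 42
h = 1/8 + (1.5)²/42 = 0.125 + 0.0535714 = 0.1786

h = 0.1786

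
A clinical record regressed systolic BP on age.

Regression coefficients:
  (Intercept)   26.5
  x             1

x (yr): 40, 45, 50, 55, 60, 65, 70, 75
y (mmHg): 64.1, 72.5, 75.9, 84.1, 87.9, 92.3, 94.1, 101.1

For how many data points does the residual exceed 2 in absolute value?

3

x=40: ŷ = 26.5 + 40 = 66.5; e = 64.1 − 66.5 = -2.4
x=45: ŷ = 26.5 + 45 = 71.5; e = 72.5 − 71.5 = 1
x=50: ŷ = 26.5 + 50 = 76.5; e = 75.9 − 76.5 = -0.6
x=55: ŷ = 26.5 + 55 = 81.5; e = 84.1 − 81.5 = 2.6
x=60: ŷ = 26.5 + 60 = 86.5; e = 87.9 − 86.5 = 1.4
x=65: ŷ = 26.5 + 65 = 91.5; e = 92.3 − 91.5 = 0.8
x=70: ŷ = 26.5 + 70 = 96.5; e = 94.1 − 96.5 = -2.4
x=75: ŷ = 26.5 + 75 = 101.5; e = 101.1 − 101.5 = -0.4
|e| > 2: x=40 (|e|=2.4), x=55 (|e|=2.6), x=70 (|e|=2.4) → 3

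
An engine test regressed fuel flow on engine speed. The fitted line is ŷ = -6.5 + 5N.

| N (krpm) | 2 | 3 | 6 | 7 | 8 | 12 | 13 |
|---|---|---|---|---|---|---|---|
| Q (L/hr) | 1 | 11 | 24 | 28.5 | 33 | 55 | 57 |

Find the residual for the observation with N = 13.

e = -1.5

ŷ = -6.5 + 5·13 = 58.5
e = 57 − 58.5 = -1.5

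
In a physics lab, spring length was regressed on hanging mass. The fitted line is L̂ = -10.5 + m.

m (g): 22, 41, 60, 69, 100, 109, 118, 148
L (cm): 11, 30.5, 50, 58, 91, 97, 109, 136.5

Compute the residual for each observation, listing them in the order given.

-0.5, 0, 0.5, -0.5, 1.5, -1.5, 1.5, -1

m=22: L̂ = -10.5 + 22 = 11.5; e = 11 − 11.5 = -0.5
m=41: L̂ = -10.5 + 41 = 30.5; e = 30.5 − 30.5 = 0
m=60: L̂ = -10.5 + 60 = 49.5; e = 50 − 49.5 = 0.5
m=69: L̂ = -10.5 + 69 = 58.5; e = 58 − 58.5 = -0.5
m=100: L̂ = -10.5 + 100 = 89.5; e = 91 − 89.5 = 1.5
m=109: L̂ = -10.5 + 109 = 98.5; e = 97 − 98.5 = -1.5
m=118: L̂ = -10.5 + 118 = 107.5; e = 109 − 107.5 = 1.5
m=148: L̂ = -10.5 + 148 = 137.5; e = 136.5 − 137.5 = -1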